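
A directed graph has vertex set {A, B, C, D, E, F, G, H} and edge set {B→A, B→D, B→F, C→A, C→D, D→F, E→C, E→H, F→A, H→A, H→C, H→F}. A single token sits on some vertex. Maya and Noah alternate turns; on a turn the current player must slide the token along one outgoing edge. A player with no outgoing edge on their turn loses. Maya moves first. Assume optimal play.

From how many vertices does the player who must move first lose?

4

Label each position W (a win for the player to move) or L (a loss). A position with no legal move is L; any other position is W exactly when some move reaches an L, and L when every move reaches a W.
Every edge goes from a vertex to one that appears earlier in the order G, A, F, D, C, H, B, E, so processing vertices in that order labels each vertex after all of its successors.
G: no outgoing edge → L
A: no outgoing edge → L
F: W (go to A, an L position)
D: L (sole option F(W) is W)
C: W (go to D, an L position)
H: W (go to A, an L position)
B: W (go to D, an L position)
E: L (options H(W), C(W) are all W)
The L vertices are A, D, E, G; that is 4 in all.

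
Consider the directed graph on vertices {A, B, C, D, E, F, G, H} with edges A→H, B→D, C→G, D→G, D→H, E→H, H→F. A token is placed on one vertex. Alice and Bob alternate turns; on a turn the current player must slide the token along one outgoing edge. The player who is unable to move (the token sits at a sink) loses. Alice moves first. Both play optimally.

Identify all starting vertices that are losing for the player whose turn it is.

A, B, E, F, G

Work bottom-up. With no move the player to move loses. Otherwise the position is W if at least one move leads to an L position for the opponent, and L if every move leads to a W.
Every edge goes from a vertex to one that appears earlier in the order G, F, H, D, B, A, E, C, so processing vertices in that order labels each vertex after all of its successors.
G: no outgoing edge → L
F: no outgoing edge → L
H: →F(L), so W
D: →G(L), so W
B: →D(W) only, which is W, so L
A: →H(W) only, which is W, so L
E: →H(W) only, which is W, so L
C: →G(L), so W
Reading off the rows marked L gives the requested list; there are 5 such vertices.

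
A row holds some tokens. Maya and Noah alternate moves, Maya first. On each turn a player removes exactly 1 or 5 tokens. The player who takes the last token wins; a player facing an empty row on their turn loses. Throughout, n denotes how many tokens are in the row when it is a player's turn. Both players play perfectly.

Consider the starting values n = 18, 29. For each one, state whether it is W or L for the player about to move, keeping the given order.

18: L, 29: W

Positions with no move are L. A position that does have a move is losing for the player to move precisely when every available move leads to a winning position for the opponent. Fill in the labels:
n=0: no move → L
n=1: W (go to 0, an L position)
n=2: L (sole option 1(W) is W)
n=3: W (go to 2, an L position)
n=4: L (sole option 3(W) is W)
n=5: W (go to 4, an L position)
n=6: L (options 5(W), 1(W) are all W)
n=7: W (go to 6, an L position)
n=8: L (options 7(W), 3(W) are all W)
n=9: W (go to 8, an L position)
n=10: L (options 9(W), 5(W) are all W)
n=11: W (go to 10, an L position)
n=12: L (options 11(W), 7(W) are all W)
n=13: W (go to 12, an L position)
n=14: L (options 13(W), 9(W) are all W)
n=15: W (go to 14, an L position)
n=16: L (options 15(W), 11(W) are all W)
n=17: W (go to 16, an L position)
n=18: L (options 17(W), 13(W) are all W)
n=19: W (go to 18, an L position)
n=20: L (options 19(W), 15(W) are all W)
n=21: W (go to 20, an L position)
n=22: L (options 21(W), 17(W) are all W)
n=23: W (go to 22, an L position)
n=24: L (options 23(W), 19(W) are all W)
n=25: W (go to 24, an L position)
n=26: L (options 25(W), 21(W) are all W)
n=27: W (go to 26, an L position)
n=28: L (options 27(W), 23(W) are all W)
n=29: W (go to 28, an L position)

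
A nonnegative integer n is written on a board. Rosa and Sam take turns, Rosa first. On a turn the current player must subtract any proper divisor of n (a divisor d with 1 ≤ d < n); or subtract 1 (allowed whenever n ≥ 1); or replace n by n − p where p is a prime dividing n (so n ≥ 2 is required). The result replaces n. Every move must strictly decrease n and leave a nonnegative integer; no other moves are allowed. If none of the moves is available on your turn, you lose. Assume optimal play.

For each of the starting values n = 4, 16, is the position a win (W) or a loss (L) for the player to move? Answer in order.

4: L, 16: W

Classify positions by backward induction: terminal positions (no move available) are L. From any other position, the mover wins iff some move reaches an L.
n=0: no move → L
n=1: W (go to 0, an L position)
n=2: W (go to 0, an L position)
n=3: W (go to 0, an L position)
n=4: L (options 2(W), 3(W) are all W)
n=5: W (go to 0, an L position)
n=6: W (go to 4, an L position)
n=7: W (go to 0, an L position)
n=8: W (go to 4, an L position)
n=9: L (options 6(W), 8(W) are all W)
n=10: W (go to 9, an L position)
n=11: W (go to 0, an L position)
n=12: W (go to 9, an L position)
n=13: W (go to 0, an L position)
n=14: L (options 7(W), 12(W), 13(W) are all W)
n=15: W (go to 14, an L position)
n=16: W (go to 14, an L position)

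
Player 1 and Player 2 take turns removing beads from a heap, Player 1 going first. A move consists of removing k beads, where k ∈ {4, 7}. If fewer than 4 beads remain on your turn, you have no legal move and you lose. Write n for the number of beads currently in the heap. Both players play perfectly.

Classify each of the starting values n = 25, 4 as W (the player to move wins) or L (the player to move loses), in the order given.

25: L, 4: W

Positions with no move are L. A position that does have a move is losing for the player to move precisely when every available move leads to a winning position for the opponent. Fill in the labels:
n=0: no move → L
n=1: no move → L
n=2: no move → L
n=3: no move → L
n=4: can move to 0, which is L ⇒ W
n=5: can move to 1, which is L ⇒ W
n=6: can move to 2, which is L ⇒ W
n=7: can move to 3, which is L ⇒ W
n=8: can move to 1, which is L ⇒ W
n=9: can move to 2, which is L ⇒ W
n=10: can move to 3, which is L ⇒ W
n=11: moves to 7(W), 4(W); every one is W ⇒ L
n=12: moves to 8(W), 5(W); every one is W ⇒ L
n=13: moves to 9(W), 6(W); every one is W ⇒ L
n=14: moves to 10(W), 7(W); every one is W ⇒ L
n=15: can move to 11, which is L ⇒ W
n=16: can move to 12, which is L ⇒ W
n=17: can move to 13, which is L ⇒ W
n=18: can move to 14, which is L ⇒ W
n=19: can move to 12, which is L ⇒ W
n=20: can move to 13, which is L ⇒ W
n=21: can move to 14, which is L ⇒ W
n=22: moves to 18(W), 15(W); every one is W ⇒ L
n=23: moves to 19(W), 16(W); every one is W ⇒ L
n=24: moves to 20(W), 17(W); every one is W ⇒ L
n=25: moves to 21(W), 18(W); every one is W ⇒ L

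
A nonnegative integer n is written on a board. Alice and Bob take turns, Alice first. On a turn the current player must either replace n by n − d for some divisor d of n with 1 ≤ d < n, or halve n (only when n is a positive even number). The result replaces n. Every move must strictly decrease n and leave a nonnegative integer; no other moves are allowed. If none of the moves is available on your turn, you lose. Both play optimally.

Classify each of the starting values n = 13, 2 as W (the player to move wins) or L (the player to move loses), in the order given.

Label each position W (a win for the player to move) or L (a loss). A position with no legal move is L; any other position is W exactly when some move reaches an L, and L when every move reaches a W.
n=0: no move → L
n=1: no move → L
n=2: can move to 1, which is L ⇒ W
n=3: the only move is to 2(W), a W ⇒ L
n=4: can move to 3, which is L ⇒ W
n=5: the only move is to 4(W), a W ⇒ L
n=6: can move to 3, which is L ⇒ W
n=7: the only move is to 6(W), a W ⇒ L
n=8: can move to 7, which is L ⇒ W
n=9: moves to 6(W), 8(W); every one is W ⇒ L
n=10: can move to 5, which is L ⇒ W
n=11: the only move is to 10(W), a W ⇒ L
n=12: can move to 9, which is L ⇒ W
n=13: the only move is to 12(W), a W ⇒ L

13: L, 2: W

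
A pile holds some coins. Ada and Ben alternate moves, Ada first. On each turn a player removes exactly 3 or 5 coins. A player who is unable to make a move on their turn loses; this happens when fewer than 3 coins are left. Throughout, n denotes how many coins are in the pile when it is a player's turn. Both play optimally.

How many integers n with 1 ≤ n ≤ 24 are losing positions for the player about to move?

9

Use the standard recursion: the mover loses at a terminal position; elsewhere, the mover wins exactly when some move hands the opponent an L position.
n=0: no move → L
n=1: no move → L
n=2: no move → L
n=3: W (go to 0, an L position)
n=4: W (go to 1, an L position)
n=5: W (go to 2, an L position)
n=6: W (go to 1, an L position)
n=7: W (go to 2, an L position)
n=8: L (options 5(W), 3(W) are all W)
n=9: L (options 6(W), 4(W) are all W)
n=10: L (options 7(W), 5(W) are all W)
n=11: W (go to 8, an L position)
n=12: W (go to 9, an L position)
n=13: W (go to 10, an L position)
n=14: W (go to 9, an L position)
n=15: W (go to 10, an L position)
n=16: L (options 13(W), 11(W) are all W)
n=17: L (options 14(W), 12(W) are all W)
n=18: L (options 15(W), 13(W) are all W)
n=19: W (go to 16, an L position)
n=20: W (go to 17, an L position)
n=21: W (go to 18, an L position)
n=22: W (go to 17, an L position)
n=23: W (go to 18, an L position)
n=24: L (options 21(W), 19(W) are all W)
L entries with 1 ≤ n ≤ 24 (n=0 is outside the asked range and is not counted): n = 1, 2, 8, 9, 10, 16, 17, 18, 24; that makes 9.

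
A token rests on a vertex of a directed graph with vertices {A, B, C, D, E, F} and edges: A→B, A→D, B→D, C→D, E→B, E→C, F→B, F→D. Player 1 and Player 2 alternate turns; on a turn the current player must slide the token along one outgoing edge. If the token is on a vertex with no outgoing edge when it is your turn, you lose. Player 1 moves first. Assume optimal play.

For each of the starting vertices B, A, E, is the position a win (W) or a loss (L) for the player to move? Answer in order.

B: W, A: W, E: L

Work bottom-up. With no move the player to move loses. Otherwise the position is W if at least one move leads to an L position for the opponent, and L if every move leads to a W.
Every edge goes from a vertex to one that appears earlier in the order D, B, A, F, C, E, so processing vertices in that order labels each vertex after all of its successors.
D: no outgoing edge → L
B: reaches L-position D → W
A: reaches L-position D → W
F: reaches L-position D → W
C: reaches L-position D → W
E: only reaches C(W), B(W), all W → L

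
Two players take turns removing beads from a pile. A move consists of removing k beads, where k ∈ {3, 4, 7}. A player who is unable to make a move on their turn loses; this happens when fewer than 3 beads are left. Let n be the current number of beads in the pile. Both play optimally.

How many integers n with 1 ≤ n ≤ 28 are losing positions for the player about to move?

8

Use the standard recursion: the mover loses at a terminal position; elsewhere, the mover wins exactly when some move hands the opponent an L position.
n=0: no move → L
n=1: no move → L
n=2: no move → L
n=3: →0(L), so W
n=4: →1(L), so W
n=5: →2(L), so W
n=6: →2(L), so W
n=7: →0(L), so W
n=8: →1(L), so W
n=9: →2(L), so W
n=10: →7(W), 6(W), 3(W) — all W, so L
n=11: →8(W), 7(W), 4(W) — all W, so L
n=12: →9(W), 8(W), 5(W) — all W, so L
n=13: →10(L), so W
n=14: →11(L), so W
n=15: →12(L), so W
n=16: →12(L), so W
n=17: →10(L), so W
n=18: →11(L), so W
n=19: →12(L), so W
n=20: →17(W), 16(W), 13(W) — all W, so L
n=21: →18(W), 17(W), 14(W) — all W, so L
n=22: →19(W), 18(W), 15(W) — all W, so L
n=23: →20(L), so W
n=24: →21(L), so W
n=25: →22(L), so W
n=26: →22(L), so W
n=27: →20(L), so W
n=28: →21(L), so W
L entries with 1 ≤ n ≤ 28 (n=0 is outside the asked range and is not counted): n = 1, 2, 10, 11, 12, 20, 21, 22; that makes 8.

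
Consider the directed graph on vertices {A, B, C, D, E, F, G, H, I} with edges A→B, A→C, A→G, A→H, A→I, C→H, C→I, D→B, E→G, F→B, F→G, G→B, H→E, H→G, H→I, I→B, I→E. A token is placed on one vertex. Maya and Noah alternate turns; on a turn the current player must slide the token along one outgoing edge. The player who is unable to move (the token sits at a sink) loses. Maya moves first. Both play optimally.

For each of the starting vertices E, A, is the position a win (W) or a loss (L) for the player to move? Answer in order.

Build the W/L table. Terminal = L. A non-terminal position is W if it has a move to some L; otherwise it is L.
Every edge goes from a vertex to one that appears earlier in the order B, G, F, E, I, D, H, C, A, so processing vertices in that order labels each vertex after all of its successors.
B: no outgoing edge → L
G: can move to B, which is L ⇒ W
F: can move to B, which is L ⇒ W
E: the only move is to G(W), a W ⇒ L
I: can move to E, which is L ⇒ W
D: can move to B, which is L ⇒ W
H: can move to E, which is L ⇒ W
C: moves to H(W), I(W); every one is W ⇒ L
A: can move to C, which is L ⇒ W

E: L, A: W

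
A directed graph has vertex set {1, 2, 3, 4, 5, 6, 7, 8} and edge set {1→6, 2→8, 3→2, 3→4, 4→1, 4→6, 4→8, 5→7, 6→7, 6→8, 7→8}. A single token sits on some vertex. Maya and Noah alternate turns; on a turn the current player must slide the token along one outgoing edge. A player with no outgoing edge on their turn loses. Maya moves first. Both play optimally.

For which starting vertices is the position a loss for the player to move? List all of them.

1, 3, 5, 8

Label each position W (a win for the player to move) or L (a loss). A position with no legal move is L; any other position is W exactly when some move reaches an L, and L when every move reaches a W.
Every edge goes from a vertex to one that appears earlier in the order 8, 7, 6, 1, 4, 2, 5, 3, so processing vertices in that order labels each vertex after all of its successors.
8: no outgoing edge → L
7: reaches L-position 8 → W
6: reaches L-position 8 → W
1: only reaches 6(W), which is W → L
4: reaches L-position 1 → W
2: reaches L-position 8 → W
5: only reaches 7(W), which is W → L
3: only reaches 2(W), 4(W), all W → L
The losing starting vertices are exactly the entries labelled L in this table (4 of them).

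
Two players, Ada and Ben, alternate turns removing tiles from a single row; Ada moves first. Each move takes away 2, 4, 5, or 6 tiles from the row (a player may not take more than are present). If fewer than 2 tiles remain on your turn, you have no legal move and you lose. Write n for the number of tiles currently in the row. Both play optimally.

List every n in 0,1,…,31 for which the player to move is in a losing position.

Build the W/L table. Terminal = L. A non-terminal position is W if it has a move to some L; otherwise it is L.
n=0: no move → L
n=1: no move → L
n=2: reaches L-position 0 → W
n=3: reaches L-position 1 → W
n=4: reaches L-position 0 → W
n=5: reaches L-position 1 → W
n=6: reaches L-position 1 → W
n=7: reaches L-position 1 → W
n=8: only reaches 6(W), 4(W), 3(W), 2(W), all W → L
n=9: only reaches 7(W), 5(W), 4(W), 3(W), all W → L
n=10: reaches L-position 8 → W
n=11: reaches L-position 9 → W
n=12: reaches L-position 8 → W
n=13: reaches L-position 9 → W
n=14: reaches L-position 9 → W
n=15: reaches L-position 9 → W
n=16: only reaches 14(W), 12(W), 11(W), 10(W), all W → L
n=17: only reaches 15(W), 13(W), 12(W), 11(W), all W → L
n=18: reaches L-position 16 → W
n=19: reaches L-position 17 → W
n=20: reaches L-position 16 → W
n=21: reaches L-position 17 → W
n=22: reaches L-position 17 → W
n=23: reaches L-position 17 → W
n=24: only reaches 22(W), 20(W), 19(W), 18(W), all W → L
n=25: only reaches 23(W), 21(W), 20(W), 19(W), all W → L
n=26: reaches L-position 24 → W
n=27: reaches L-position 25 → W
n=28: reaches L-position 24 → W
n=29: reaches L-position 25 → W
n=30: reaches L-position 25 → W
n=31: reaches L-position 25 → W
Reading off the rows marked L gives the requested list; there are 8 such values of n.

0, 1, 8, 9, 16, 17, 24, 25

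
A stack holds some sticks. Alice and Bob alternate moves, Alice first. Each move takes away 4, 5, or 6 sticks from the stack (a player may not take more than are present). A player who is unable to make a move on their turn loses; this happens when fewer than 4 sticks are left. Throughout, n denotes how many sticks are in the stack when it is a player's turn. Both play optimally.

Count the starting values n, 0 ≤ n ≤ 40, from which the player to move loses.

17

Work bottom-up. With no move the player to move loses. Otherwise the position is W if at least one move leads to an L position for the opponent, and L if every move leads to a W.
n=0: no move → L
n=1: no move → L
n=2: no move → L
n=3: no move → L
n=4: can move to 0, which is L ⇒ W
n=5: can move to 1, which is L ⇒ W
n=6: can move to 2, which is L ⇒ W
n=7: can move to 3, which is L ⇒ W
n=8: can move to 3, which is L ⇒ W
n=9: can move to 3, which is L ⇒ W
n=10: moves to 6(W), 5(W), 4(W); every one is W ⇒ L
n=11: moves to 7(W), 6(W), 5(W); every one is W ⇒ L
n=12: moves to 8(W), 7(W), 6(W); every one is W ⇒ L
n=13: moves to 9(W), 8(W), 7(W); every one is W ⇒ L
n=14: can move to 10, which is L ⇒ W
n=15: can move to 11, which is L ⇒ W
n=16: can move to 12, which is L ⇒ W
n=17: can move to 13, which is L ⇒ W
n=18: can move to 13, which is L ⇒ W
n=19: can move to 13, which is L ⇒ W
n=20: moves to 16(W), 15(W), 14(W); every one is W ⇒ L
n=21: moves to 17(W), 16(W), 15(W); every one is W ⇒ L
n=22: moves to 18(W), 17(W), 16(W); every one is W ⇒ L
n=23: moves to 19(W), 18(W), 17(W); every one is W ⇒ L
n=24: can move to 20, which is L ⇒ W
n=25: can move to 21, which is L ⇒ W
n=26: can move to 22, which is L ⇒ W
n=27: can move to 23, which is L ⇒ W
n=28: can move to 23, which is L ⇒ W
n=29: can move to 23, which is L ⇒ W
n=30: moves to 26(W), 25(W), 24(W); every one is W ⇒ L
n=31: moves to 27(W), 26(W), 25(W); every one is W ⇒ L
n=32: moves to 28(W), 27(W), 26(W); every one is W ⇒ L
n=33: moves to 29(W), 28(W), 27(W); every one is W ⇒ L
n=34: can move to 30, which is L ⇒ W
n=35: can move to 31, which is L ⇒ W
n=36: can move to 32, which is L ⇒ W
n=37: can move to 33, which is L ⇒ W
n=38: can move to 33, which is L ⇒ W
n=39: can move to 33, which is L ⇒ W
n=40: moves to 36(W), 35(W), 34(W); every one is W ⇒ L
L entries with 0 ≤ n ≤ 40: n = 0, 1, 2, 3, 10, 11, 12, 13, 20, 21, 22, 23, 30, 31, 32, 33, 40; that makes 17.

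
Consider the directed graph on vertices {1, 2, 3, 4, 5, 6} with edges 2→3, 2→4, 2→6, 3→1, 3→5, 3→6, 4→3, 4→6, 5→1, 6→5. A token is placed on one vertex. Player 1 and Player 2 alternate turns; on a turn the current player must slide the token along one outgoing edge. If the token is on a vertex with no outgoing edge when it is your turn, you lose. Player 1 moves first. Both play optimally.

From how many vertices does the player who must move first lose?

Compute win/loss labels from the base case upward. A position with no move is L. Any other position is W if it can reach an L in one move, else L.
Every edge goes from a vertex to one that appears earlier in the order 1, 5, 6, 3, 4, 2, so processing vertices in that order labels each vertex after all of its successors.
1: no outgoing edge → L
5: W (go to 1, an L position)
6: L (sole option 5(W) is W)
3: W (go to 6, an L position)
4: W (go to 6, an L position)
2: W (go to 6, an L position)
The L vertices are 1, 6; that is 2 in all.

2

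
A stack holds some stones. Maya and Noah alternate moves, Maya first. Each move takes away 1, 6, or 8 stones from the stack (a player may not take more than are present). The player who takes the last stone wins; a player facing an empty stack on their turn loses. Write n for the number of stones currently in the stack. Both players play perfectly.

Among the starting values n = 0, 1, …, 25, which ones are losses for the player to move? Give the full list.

0, 2, 4, 7, 9, 11, 14, 16, 18, 21, 23, 25

Compute win/loss labels from the base case upward. A position with no move is L. Any other position is W if it can reach an L in one move, else L.
n=0: no move → L
n=1: reaches L-position 0 → W
n=2: only reaches 1(W), which is W → L
n=3: reaches L-position 2 → W
n=4: only reaches 3(W), which is W → L
n=5: reaches L-position 4 → W
n=6: reaches L-position 0 → W
n=7: only reaches 6(W), 1(W), all W → L
n=8: reaches L-position 7 → W
n=9: only reaches 8(W), 3(W), 1(W), all W → L
n=10: reaches L-position 9 → W
n=11: only reaches 10(W), 5(W), 3(W), all W → L
n=12: reaches L-position 11 → W
n=13: reaches L-position 7 → W
n=14: only reaches 13(W), 8(W), 6(W), all W → L
n=15: reaches L-position 14 → W
n=16: only reaches 15(W), 10(W), 8(W), all W → L
n=17: reaches L-position 16 → W
n=18: only reaches 17(W), 12(W), 10(W), all W → L
n=19: reaches L-position 18 → W
n=20: reaches L-position 14 → W
n=21: only reaches 20(W), 15(W), 13(W), all W → L
n=22: reaches L-position 21 → W
n=23: only reaches 22(W), 17(W), 15(W), all W → L
n=24: reaches L-position 23 → W
n=25: only reaches 24(W), 19(W), 17(W), all W → L
Reading off the rows marked L gives the requested list; there are 12 such values of n.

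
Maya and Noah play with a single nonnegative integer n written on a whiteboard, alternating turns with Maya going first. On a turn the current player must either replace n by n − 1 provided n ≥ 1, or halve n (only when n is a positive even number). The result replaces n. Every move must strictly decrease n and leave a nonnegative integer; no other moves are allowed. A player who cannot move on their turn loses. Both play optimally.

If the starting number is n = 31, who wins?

Label each position W (a win for the player to move) or L (a loss). A position with no legal move is L; any other position is W exactly when some move reaches an L, and L when every move reaches a W.
n=0: no move → L
n=1: W (go to 0, an L position)
n=2: L (sole option 1(W) is W)
n=3: W (go to 2, an L position)
n=4: W (go to 2, an L position)
n=5: L (sole option 4(W) is W)
n=6: W (go to 5, an L position)
n=7: L (sole option 6(W) is W)
n=8: W (go to 7, an L position)
n=9: L (sole option 8(W) is W)
n=10: W (go to 5, an L position)
n=11: L (sole option 10(W) is W)
n=12: W (go to 11, an L position)
n=13: L (sole option 12(W) is W)
n=14: W (go to 7, an L position)
n=15: L (sole option 14(W) is W)
n=16: W (go to 15, an L position)
n=17: L (sole option 16(W) is W)
n=18: W (go to 9, an L position)
n=19: L (sole option 18(W) is W)
n=20: W (go to 19, an L position)
n=21: L (sole option 20(W) is W)
n=22: W (go to 11, an L position)
n=23: L (sole option 22(W) is W)
n=24: W (go to 23, an L position)
n=25: L (sole option 24(W) is W)
n=26: W (go to 13, an L position)
n=27: L (sole option 26(W) is W)
n=28: W (go to 27, an L position)
n=29: L (sole option 28(W) is W)
n=30: W (go to 15, an L position)
n=31: L (sole option 30(W) is W)
Every move from 31 reaches a W position, so the mover loses.

Noah wins.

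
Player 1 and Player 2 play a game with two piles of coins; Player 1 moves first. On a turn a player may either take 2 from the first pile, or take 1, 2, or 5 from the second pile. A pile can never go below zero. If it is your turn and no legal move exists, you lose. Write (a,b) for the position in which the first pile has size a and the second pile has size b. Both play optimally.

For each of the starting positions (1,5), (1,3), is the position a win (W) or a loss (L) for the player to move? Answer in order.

Build the W/L table. Terminal = L. A non-terminal position is W if it has a move to some L; otherwise it is L.
No move ever increases a pile, so every position that can arise here has a ≤ 1 and b ≤ 5; it is enough to label the cells with 0 ≤ a ≤ 1 and 0 ≤ b ≤ 5.
Every move lowers a or b (never raises either), so fill the grid row by row in increasing a, and left to right within a row: each cell's successors are then already labelled.
      b=0  b=1  b=2  b=3  b=4  b=5
a=0:    L    W    W    L    W    W
a=1:    L    W    W    L    W    W
Cells with no legal move (terminal, hence L): (0,0), (1,0).
The remaining L cells, each justified by listing all of its moves:
(0,3): moves to (0,2)(W), (0,1)(W); every one is W ⇒ L
(1,3): moves to (1,2)(W), (1,1)(W); every one is W ⇒ L
Every other cell has at least one move into one of the L cells above, so it is W.
(1,5): the move to (1,3) reaches an L cell, so W
(1,3): one of the L cells justified above, so L

(1,5): W, (1,3): L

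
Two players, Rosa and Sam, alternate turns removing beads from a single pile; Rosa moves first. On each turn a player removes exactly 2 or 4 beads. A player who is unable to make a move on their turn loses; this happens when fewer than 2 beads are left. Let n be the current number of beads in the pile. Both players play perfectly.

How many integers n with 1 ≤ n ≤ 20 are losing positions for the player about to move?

Compute win/loss labels from the base case upward. A position with no move is L. Any other position is W if it can reach an L in one move, else L.
n=0: no move → L
n=1: no move → L
n=2: can move to 0, which is L ⇒ W
n=3: can move to 1, which is L ⇒ W
n=4: can move to 0, which is L ⇒ W
n=5: can move to 1, which is L ⇒ W
n=6: moves to 4(W), 2(W); every one is W ⇒ L
n=7: moves to 5(W), 3(W); every one is W ⇒ L
n=8: can move to 6, which is L ⇒ W
n=9: can move to 7, which is L ⇒ W
n=10: can move to 6, which is L ⇒ W
n=11: can move to 7, which is L ⇒ W
n=12: moves to 10(W), 8(W); every one is W ⇒ L
n=13: moves to 11(W), 9(W); every one is W ⇒ L
n=14: can move to 12, which is L ⇒ W
n=15: can move to 13, which is L ⇒ W
n=16: can move to 12, which is L ⇒ W
n=17: can move to 13, which is L ⇒ W
n=18: moves to 16(W), 14(W); every one is W ⇒ L
n=19: moves to 17(W), 15(W); every one is W ⇒ L
n=20: can move to 18, which is L ⇒ W
L entries with 1 ≤ n ≤ 20 (n=0 is outside the asked range and is not counted): n = 1, 6, 7, 12, 13, 18, 19; that makes 7.

7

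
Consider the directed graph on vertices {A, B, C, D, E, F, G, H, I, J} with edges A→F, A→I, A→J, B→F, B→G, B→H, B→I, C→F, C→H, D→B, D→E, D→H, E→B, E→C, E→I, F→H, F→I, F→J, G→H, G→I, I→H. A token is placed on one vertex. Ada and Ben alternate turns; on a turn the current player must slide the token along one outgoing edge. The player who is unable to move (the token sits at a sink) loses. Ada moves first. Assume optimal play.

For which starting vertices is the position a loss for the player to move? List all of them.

E, H, J

Label each position W (a win for the player to move) or L (a loss). A position with no legal move is L; any other position is W exactly when some move reaches an L, and L when every move reaches a W.
Every edge goes from a vertex to one that appears earlier in the order J, H, I, G, F, B, A, C, E, D, so processing vertices in that order labels each vertex after all of its successors.
J: no outgoing edge → L
H: no outgoing edge → L
I: can move to H, which is L ⇒ W
G: can move to H, which is L ⇒ W
F: can move to H, which is L ⇒ W
B: can move to H, which is L ⇒ W
A: can move to J, which is L ⇒ W
C: can move to H, which is L ⇒ W
E: moves to C(W), B(W), I(W); every one is W ⇒ L
D: can move to E, which is L ⇒ W
Reading off the rows marked L gives the requested list; there are 3 such vertices.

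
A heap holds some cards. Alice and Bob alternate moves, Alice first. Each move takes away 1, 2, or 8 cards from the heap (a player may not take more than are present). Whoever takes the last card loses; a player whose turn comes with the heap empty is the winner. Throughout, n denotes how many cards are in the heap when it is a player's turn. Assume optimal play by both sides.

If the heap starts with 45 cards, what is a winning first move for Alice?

Classify positions by backward induction: terminal positions (no move available) are W. From any other position, the mover wins iff some move reaches an L.
n=0: no move; the opponent has just taken the last card and therefore loses → W
n=1: only reaches 0(W), which is W → L
n=2: reaches L-position 1 → W
n=3: reaches L-position 1 → W
n=4: only reaches 3(W), 2(W), all W → L
n=5: reaches L-position 4 → W
n=6: reaches L-position 4 → W
n=7: only reaches 6(W), 5(W), all W → L
n=8: reaches L-position 7 → W
n=9: reaches L-position 7 → W
n=10: only reaches 9(W), 8(W), 2(W), all W → L
n=11: reaches L-position 10 → W
n=12: reaches L-position 10 → W
n=13: only reaches 12(W), 11(W), 5(W), all W → L
n=14: reaches L-position 13 → W
n=15: reaches L-position 13 → W
n=16: only reaches 15(W), 14(W), 8(W), all W → L
n=17: reaches L-position 16 → W
n=18: reaches L-position 16 → W
n=19: only reaches 18(W), 17(W), 11(W), all W → L
n=20: reaches L-position 19 → W
n=21: reaches L-position 19 → W
n=22: only reaches 21(W), 20(W), 14(W), all W → L
n=23: reaches L-position 22 → W
n=24: reaches L-position 22 → W
n=25: only reaches 24(W), 23(W), 17(W), all W → L
n=26: reaches L-position 25 → W
n=27: reaches L-position 25 → W
n=28: only reaches 27(W), 26(W), 20(W), all W → L
n=29: reaches L-position 28 → W
n=30: reaches L-position 28 → W
n=31: only reaches 30(W), 29(W), 23(W), all W → L
n=32: reaches L-position 31 → W
n=33: reaches L-position 31 → W
n=34: only reaches 33(W), 32(W), 26(W), all W → L
n=35: reaches L-position 34 → W
n=36: reaches L-position 34 → W
n=37: only reaches 36(W), 35(W), 29(W), all W → L
n=38: reaches L-position 37 → W
n=39: reaches L-position 37 → W
n=40: only reaches 39(W), 38(W), 32(W), all W → L
n=41: reaches L-position 40 → W
n=42: reaches L-position 40 → W
n=43: only reaches 42(W), 41(W), 35(W), all W → L
n=44: reaches L-position 43 → W
n=45: reaches L-position 43 → W
From 45, the L positions reachable in one move are: 43, 37. Any move reaching one of these is winning.

Remove 2, leaving 43.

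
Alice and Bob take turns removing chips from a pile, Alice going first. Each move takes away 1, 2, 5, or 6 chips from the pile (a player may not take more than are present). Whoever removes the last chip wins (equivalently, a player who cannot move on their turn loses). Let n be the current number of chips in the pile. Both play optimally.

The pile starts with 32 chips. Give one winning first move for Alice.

Classify positions by backward induction: terminal positions (no move available) are L. From any other position, the mover wins iff some move reaches an L.
n=0: no move → L
n=1: reaches L-position 0 → W
n=2: reaches L-position 0 → W
n=3: only reaches 2(W), 1(W), all W → L
n=4: reaches L-position 3 → W
n=5: reaches L-position 3 → W
n=6: reaches L-position 0 → W
n=7: only reaches 6(W), 5(W), 2(W), 1(W), all W → L
n=8: reaches L-position 7 → W
n=9: reaches L-position 7 → W
n=10: only reaches 9(W), 8(W), 5(W), 4(W), all W → L
n=11: reaches L-position 10 → W
n=12: reaches L-position 10 → W
n=13: reaches L-position 7 → W
n=14: only reaches 13(W), 12(W), 9(W), 8(W), all W → L
n=15: reaches L-position 14 → W
n=16: reaches L-position 14 → W
n=17: only reaches 16(W), 15(W), 12(W), 11(W), all W → L
n=18: reaches L-position 17 → W
n=19: reaches L-position 17 → W
n=20: reaches L-position 14 → W
n=21: only reaches 20(W), 19(W), 16(W), 15(W), all W → L
n=22: reaches L-position 21 → W
n=23: reaches L-position 21 → W
n=24: only reaches 23(W), 22(W), 19(W), 18(W), all W → L
n=25: reaches L-position 24 → W
n=26: reaches L-position 24 → W
n=27: reaches L-position 21 → W
n=28: only reaches 27(W), 26(W), 23(W), 22(W), all W → L
n=29: reaches L-position 28 → W
n=30: reaches L-position 28 → W
n=31: only reaches 30(W), 29(W), 26(W), 25(W), all W → L
n=32: reaches L-position 31 → W
From 32, the L positions reachable in one move are: 31.

Remove 1, leaving 31.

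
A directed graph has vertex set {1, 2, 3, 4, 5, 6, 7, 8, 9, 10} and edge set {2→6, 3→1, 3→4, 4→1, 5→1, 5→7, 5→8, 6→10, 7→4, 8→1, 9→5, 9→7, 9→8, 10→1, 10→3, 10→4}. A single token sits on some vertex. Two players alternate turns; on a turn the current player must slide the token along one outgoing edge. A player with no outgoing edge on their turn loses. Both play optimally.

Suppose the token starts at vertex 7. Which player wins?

The second player wins.

Compute win/loss labels from the base case upward. A position with no move is L. Any other position is W if it can reach an L in one move, else L.
Every edge goes from a vertex to one that appears earlier in the order 1, 4, 3, 8, 10, 7, 6, 5, 2, 9, so processing vertices in that order labels each vertex after all of its successors.
1: no outgoing edge → L
4: reaches L-position 1 → W
3: reaches L-position 1 → W
8: reaches L-position 1 → W
10: reaches L-position 1 → W
7: only reaches 4(W), which is W → L
6: only reaches 10(W), which is W → L
5: reaches L-position 7 → W
2: reaches L-position 6 → W
9: reaches L-position 7 → W
The starting position 7 is L: whatever the player to move does, the opponent receives a W position.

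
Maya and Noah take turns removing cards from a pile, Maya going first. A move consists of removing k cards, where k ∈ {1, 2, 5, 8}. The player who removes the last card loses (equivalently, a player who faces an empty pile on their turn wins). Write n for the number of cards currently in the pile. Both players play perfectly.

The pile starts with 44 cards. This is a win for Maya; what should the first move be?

Remove 1, leaving 43.

Positions with no move are W. A position that does have a move is losing for the player to move precisely when every available move leads to a winning position for the opponent. Fill in the labels:
n=0: no move; the opponent has just taken the last card and therefore loses → W
n=1: L (sole option 0(W) is W)
n=2: W (go to 1, an L position)
n=3: W (go to 1, an L position)
n=4: L (options 3(W), 2(W) are all W)
n=5: W (go to 4, an L position)
n=6: W (go to 4, an L position)
n=7: L (options 6(W), 5(W), 2(W) are all W)
n=8: W (go to 7, an L position)
n=9: W (go to 7, an L position)
n=10: L (options 9(W), 8(W), 5(W), 2(W) are all W)
n=11: W (go to 10, an L position)
n=12: W (go to 10, an L position)
n=13: L (options 12(W), 11(W), 8(W), 5(W) are all W)
n=14: W (go to 13, an L position)
n=15: W (go to 13, an L position)
n=16: L (options 15(W), 14(W), 11(W), 8(W) are all W)
n=17: W (go to 16, an L position)
n=18: W (go to 16, an L position)
n=19: L (options 18(W), 17(W), 14(W), 11(W) are all W)
n=20: W (go to 19, an L position)
n=21: W (go to 19, an L position)
n=22: L (options 21(W), 20(W), 17(W), 14(W) are all W)
n=23: W (go to 22, an L position)
n=24: W (go to 22, an L position)
n=25: L (options 24(W), 23(W), 20(W), 17(W) are all W)
n=26: W (go to 25, an L position)
n=27: W (go to 25, an L position)
n=28: L (options 27(W), 26(W), 23(W), 20(W) are all W)
n=29: W (go to 28, an L position)
n=30: W (go to 28, an L position)
n=31: L (options 30(W), 29(W), 26(W), 23(W) are all W)
n=32: W (go to 31, an L position)
n=33: W (go to 31, an L position)
n=34: L (options 33(W), 32(W), 29(W), 26(W) are all W)
n=35: W (go to 34, an L position)
n=36: W (go to 34, an L position)
n=37: L (options 36(W), 35(W), 32(W), 29(W) are all W)
n=38: W (go to 37, an L position)
n=39: W (go to 37, an L position)
n=40: L (options 39(W), 38(W), 35(W), 32(W) are all W)
n=41: W (go to 40, an L position)
n=42: W (go to 40, an L position)
n=43: L (options 42(W), 41(W), 38(W), 35(W) are all W)
n=44: W (go to 43, an L position)
From 44, the L positions reachable in one move are: 43.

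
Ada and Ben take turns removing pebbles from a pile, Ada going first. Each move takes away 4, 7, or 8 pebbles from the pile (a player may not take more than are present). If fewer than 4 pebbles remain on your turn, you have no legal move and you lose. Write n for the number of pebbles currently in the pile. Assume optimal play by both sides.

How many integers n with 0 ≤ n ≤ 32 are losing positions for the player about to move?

12

Work bottom-up. With no move the player to move loses. Otherwise the position is W if at least one move leads to an L position for the opponent, and L if every move leads to a W.
n=0: no move → L
n=1: no move → L
n=2: no move → L
n=3: no move → L
n=4: can move to 0, which is L ⇒ W
n=5: can move to 1, which is L ⇒ W
n=6: can move to 2, which is L ⇒ W
n=7: can move to 3, which is L ⇒ W
n=8: can move to 1, which is L ⇒ W
n=9: can move to 2, which is L ⇒ W
n=10: can move to 3, which is L ⇒ W
n=11: can move to 3, which is L ⇒ W
n=12: moves to 8(W), 5(W), 4(W); every one is W ⇒ L
n=13: moves to 9(W), 6(W), 5(W); every one is W ⇒ L
n=14: moves to 10(W), 7(W), 6(W); every one is W ⇒ L
n=15: moves to 11(W), 8(W), 7(W); every one is W ⇒ L
n=16: can move to 12, which is L ⇒ W
n=17: can move to 13, which is L ⇒ W
n=18: can move to 14, which is L ⇒ W
n=19: can move to 15, which is L ⇒ W
n=20: can move to 13, which is L ⇒ W
n=21: can move to 14, which is L ⇒ W
n=22: can move to 15, which is L ⇒ W
n=23: can move to 15, which is L ⇒ W
n=24: moves to 20(W), 17(W), 16(W); every one is W ⇒ L
n=25: moves to 21(W), 18(W), 17(W); every one is W ⇒ L
n=26: moves to 22(W), 19(W), 18(W); every one is W ⇒ L
n=27: moves to 23(W), 20(W), 19(W); every one is W ⇒ L
n=28: can move to 24, which is L ⇒ W
n=29: can move to 25, which is L ⇒ W
n=30: can move to 26, which is L ⇒ W
n=31: can move to 27, which is L ⇒ W
n=32: can move to 25, which is L ⇒ W
L entries with 0 ≤ n ≤ 32: n = 0, 1, 2, 3, 12, 13, 14, 15, 24, 25, 26, 27; that makes 12.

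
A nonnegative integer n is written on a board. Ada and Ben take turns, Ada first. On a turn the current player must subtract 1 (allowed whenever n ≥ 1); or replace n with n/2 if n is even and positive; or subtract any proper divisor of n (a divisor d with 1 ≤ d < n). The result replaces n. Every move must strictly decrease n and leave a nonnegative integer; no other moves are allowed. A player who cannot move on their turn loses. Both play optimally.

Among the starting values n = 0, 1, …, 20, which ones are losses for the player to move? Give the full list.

Classify positions by backward induction: terminal positions (no move available) are L. From any other position, the mover wins iff some move reaches an L.
n=0: no move → L
n=1: reaches L-position 0 → W
n=2: only reaches 1(W), which is W → L
n=3: reaches L-position 2 → W
n=4: reaches L-position 2 → W
n=5: only reaches 4(W), which is W → L
n=6: reaches L-position 5 → W
n=7: only reaches 6(W), which is W → L
n=8: reaches L-position 7 → W
n=9: only reaches 6(W), 8(W), all W → L
n=10: reaches L-position 5 → W
n=11: only reaches 10(W), which is W → L
n=12: reaches L-position 9 → W
n=13: only reaches 12(W), which is W → L
n=14: reaches L-position 7 → W
n=15: only reaches 10(W), 12(W), 14(W), all W → L
n=16: reaches L-position 15 → W
n=17: only reaches 16(W), which is W → L
n=18: reaches L-position 9 → W
n=19: only reaches 18(W), which is W → L
n=20: reaches L-position 15 → W
Reading off the rows marked L gives the requested list; there are 10 such values of n.

0, 2, 5, 7, 9, 11, 13, 15, 17, 19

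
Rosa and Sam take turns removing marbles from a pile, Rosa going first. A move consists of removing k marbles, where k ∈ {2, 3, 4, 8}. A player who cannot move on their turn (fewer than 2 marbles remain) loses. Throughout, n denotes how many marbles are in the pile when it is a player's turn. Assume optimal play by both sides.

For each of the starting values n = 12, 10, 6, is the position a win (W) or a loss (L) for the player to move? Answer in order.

Build the W/L table. Terminal = L. A non-terminal position is W if it has a move to some L; otherwise it is L.
n=0: no move → L
n=1: no move → L
n=2: can move to 0, which is L ⇒ W
n=3: can move to 1, which is L ⇒ W
n=4: can move to 1, which is L ⇒ W
n=5: can move to 1, which is L ⇒ W
n=6: moves to 4(W), 3(W), 2(W); every one is W ⇒ L
n=7: moves to 5(W), 4(W), 3(W); every one is W ⇒ L
n=8: can move to 6, which is L ⇒ W
n=9: can move to 7, which is L ⇒ W
n=10: can move to 7, which is L ⇒ W
n=11: can move to 7, which is L ⇒ W
n=12: moves to 10(W), 9(W), 8(W), 4(W); every one is W ⇒ L

12: L, 10: W, 6: L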